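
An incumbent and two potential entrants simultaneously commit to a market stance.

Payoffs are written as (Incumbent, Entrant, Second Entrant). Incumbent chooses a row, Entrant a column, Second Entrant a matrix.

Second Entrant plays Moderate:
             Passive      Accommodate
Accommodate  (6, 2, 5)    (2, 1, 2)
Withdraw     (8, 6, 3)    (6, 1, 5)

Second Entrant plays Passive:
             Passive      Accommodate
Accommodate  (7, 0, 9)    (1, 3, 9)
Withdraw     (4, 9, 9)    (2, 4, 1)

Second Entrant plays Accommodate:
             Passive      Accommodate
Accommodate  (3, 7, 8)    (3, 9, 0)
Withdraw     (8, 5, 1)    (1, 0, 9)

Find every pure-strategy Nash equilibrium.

This game has no pure Nash equilibrium.

(Accommodate, Passive, Moderate): Incumbent can switch to Withdraw (6 → 8). Not NE.
(Accommodate, Passive, Passive): Entrant can switch to Accommodate (0 → 3). Not NE.
(Accommodate, Passive, Accommodate): Incumbent can switch to Withdraw (3 → 8). Not NE.
(Accommodate, Accommodate, Moderate): Incumbent can switch to Withdraw (2 → 6). Not NE.
(Accommodate, Accommodate, Passive): Incumbent can switch to Withdraw (1 → 2). Not NE.
(Accommodate, Accommodate, Accommodate): Second Entrant can switch to Moderate (0 → 2). Not NE.
(Withdraw, Passive, Moderate): Second Entrant can switch to Passive (3 → 9). Not NE.
(Withdraw, Passive, Passive): Incumbent can switch to Accommodate (4 → 7). Not NE.
(Withdraw, Passive, Accommodate): Second Entrant can switch to Moderate (1 → 3). Not NE.
(Withdraw, Accommodate, Moderate): Entrant can switch to Passive (1 → 6). Not NE.
(The remaining 2 profiles each have a profitable deviation by the same check.)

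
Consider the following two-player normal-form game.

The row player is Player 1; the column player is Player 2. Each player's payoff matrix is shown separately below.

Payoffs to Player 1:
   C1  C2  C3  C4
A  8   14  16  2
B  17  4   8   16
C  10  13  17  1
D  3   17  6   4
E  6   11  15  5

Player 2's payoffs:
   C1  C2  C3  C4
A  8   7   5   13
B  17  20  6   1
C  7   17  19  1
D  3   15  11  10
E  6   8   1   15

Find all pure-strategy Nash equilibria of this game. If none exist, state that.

(A, C1): Player 1 can switch to B (8 → 17). Not NE.
(A, C2): Player 1 can switch to D (14 → 17). Not NE.
(A, C3): Player 1 can switch to C (16 → 17). Not NE.
(A, C4): Player 1 can switch to B (2 → 16). Not NE.
(B, C1): Player 2 can switch to C2 (17 → 20). Not NE.
(B, C2): Player 1 can switch to A (4 → 14). Not NE.
(B, C3): Player 1 can switch to A (8 → 16). Not NE.
(B, C4): Player 2 can switch to C1 (1 → 17). Not NE.
(C, C1): Player 1 can switch to B (10 → 17). Not NE.
(C, C2): Player 1 can switch to A (13 → 14). Not NE.
(C, C3): Player 1 gets 17, best alternative 16; Player 2 gets 19, best alternative 17. No profitable deviation — NE.
(C, C4): Player 1 can switch to A (1 → 2). Not NE.
(D, C1): Player 1 can switch to A (3 → 8). Not NE.
(D, C2): Player 1 gets 17, best alternative 14; Player 2 gets 15, best alternative 11. No profitable deviation — NE.
(The remaining 6 profiles each have a profitable deviation by the same check.)

The pure Nash equilibria are (C, C3) and (D, C2).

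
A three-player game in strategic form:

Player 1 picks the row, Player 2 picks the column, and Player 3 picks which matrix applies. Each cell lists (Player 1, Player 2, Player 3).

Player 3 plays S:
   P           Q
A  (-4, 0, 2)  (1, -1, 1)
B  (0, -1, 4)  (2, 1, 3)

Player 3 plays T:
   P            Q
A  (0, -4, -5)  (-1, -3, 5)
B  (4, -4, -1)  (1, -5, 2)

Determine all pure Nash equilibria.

(B, Q, S)

Player 1 against (P, S): payoffs -4, 0 → best response B.
Player 1 against (P, T): payoffs 0, 4 → best response B.
Player 1 against (Q, S): payoffs 1, 2 → best response B.
Player 1 against (Q, T): payoffs -1, 1 → best response B.
Player 2 against (A, S): payoffs 0, -1 → best response P.
Player 2 against (A, T): payoffs -4, -3 → best response Q.
Player 2 against (B, S): payoffs -1, 1 → best response Q.
Player 2 against (B, T): payoffs -4, -5 → best response P.
Player 3 against (A, P): payoffs 2, -5 → best response S.
Player 3 against (A, Q): payoffs 1, 5 → best response T.
Player 3 against (B, P): payoffs 4, -1 → best response S.
Player 3 against (B, Q): payoffs 3, 2 → best response S.
Mutual best responses: (B, Q, S).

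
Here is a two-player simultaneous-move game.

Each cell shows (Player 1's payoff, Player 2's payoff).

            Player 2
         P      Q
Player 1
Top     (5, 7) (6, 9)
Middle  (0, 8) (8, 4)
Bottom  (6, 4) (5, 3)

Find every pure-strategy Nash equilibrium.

The unique pure-strategy Nash equilibrium is (Bottom, P).

(Top, P): Player 1 can switch to Bottom (5 → 6). Not NE.
(Top, Q): Player 1 can switch to Middle (6 → 8). Not NE.
(Middle, P): Player 1 can switch to Top (0 → 5). Not NE.
(Middle, Q): Player 2 can switch to P (4 → 8). Not NE.
(Bottom, P): Player 1 gets 6, best alternative 5; Player 2 gets 4, best alternative 3. No profitable deviation — NE.
(Bottom, Q): Player 1 can switch to Top (5 → 6). Not NE.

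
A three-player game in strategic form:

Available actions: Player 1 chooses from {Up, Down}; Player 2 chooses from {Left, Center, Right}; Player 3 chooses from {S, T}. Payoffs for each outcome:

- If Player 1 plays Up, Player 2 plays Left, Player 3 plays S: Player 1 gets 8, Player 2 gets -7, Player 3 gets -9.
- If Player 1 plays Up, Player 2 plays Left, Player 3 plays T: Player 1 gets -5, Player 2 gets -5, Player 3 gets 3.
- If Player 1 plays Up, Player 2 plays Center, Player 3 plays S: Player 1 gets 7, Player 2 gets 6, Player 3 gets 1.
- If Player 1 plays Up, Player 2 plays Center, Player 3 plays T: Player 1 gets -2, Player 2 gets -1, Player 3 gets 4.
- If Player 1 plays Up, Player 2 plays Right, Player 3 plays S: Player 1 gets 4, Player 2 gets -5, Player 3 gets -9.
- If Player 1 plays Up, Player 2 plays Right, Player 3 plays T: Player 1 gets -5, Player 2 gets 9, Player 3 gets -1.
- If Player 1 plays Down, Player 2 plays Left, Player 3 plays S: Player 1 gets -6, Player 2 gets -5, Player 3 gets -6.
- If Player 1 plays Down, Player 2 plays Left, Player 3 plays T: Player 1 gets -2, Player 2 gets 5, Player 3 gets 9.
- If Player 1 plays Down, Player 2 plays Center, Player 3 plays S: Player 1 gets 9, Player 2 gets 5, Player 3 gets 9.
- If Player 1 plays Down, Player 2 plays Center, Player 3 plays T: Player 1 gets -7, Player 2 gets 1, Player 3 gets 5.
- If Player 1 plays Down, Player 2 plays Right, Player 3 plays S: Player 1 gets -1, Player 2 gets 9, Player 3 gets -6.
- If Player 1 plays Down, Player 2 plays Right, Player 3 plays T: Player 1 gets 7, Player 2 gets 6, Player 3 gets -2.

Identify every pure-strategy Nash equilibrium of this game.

(Up, Left, S): Player 2 can switch to Center (-7 → 6). Not NE.
(Up, Left, T): Player 1 can switch to Down (-5 → -2). Not NE.
(Up, Center, S): Player 1 can switch to Down (7 → 9). Not NE.
(Up, Center, T): Player 2 can switch to Right (-1 → 9). Not NE.
(Up, Right, S): Player 2 can switch to Center (-5 → 6). Not NE.
(Up, Right, T): Player 1 can switch to Down (-5 → 7). Not NE.
(Down, Left, S): Player 1 can switch to Up (-6 → 8). Not NE.
(Down, Left, T): Player 2 can switch to Right (5 → 6). Not NE.
(Down, Center, S): Player 2 can switch to Right (5 → 9). Not NE.
(Down, Center, T): Player 1 can switch to Up (-7 → -2). Not NE.
(Down, Right, S): Player 1 can switch to Up (-1 → 4). Not NE.
(Down, Right, T): Player 1 gets 7, best alternative -5; Player 2 gets 6, best alternative 5; Player 3 gets -2, best alternative -6. No profitable deviation — NE.

Pure NE: (Down, Right, T)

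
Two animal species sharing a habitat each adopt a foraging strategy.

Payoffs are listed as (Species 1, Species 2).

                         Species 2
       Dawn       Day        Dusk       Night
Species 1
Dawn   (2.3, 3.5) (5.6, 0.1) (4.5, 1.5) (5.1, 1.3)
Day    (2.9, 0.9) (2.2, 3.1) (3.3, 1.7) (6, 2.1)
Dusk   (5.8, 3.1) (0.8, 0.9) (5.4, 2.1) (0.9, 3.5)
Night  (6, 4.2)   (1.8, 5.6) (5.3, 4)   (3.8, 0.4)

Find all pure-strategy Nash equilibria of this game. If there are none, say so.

none

Species 1 against Dawn: payoffs 2.3, 2.9, 5.8, 6 → best response Night.
Species 1 against Day: payoffs 5.6, 2.2, 0.8, 1.8 → best response Dawn.
Species 1 against Dusk: payoffs 4.5, 3.3, 5.4, 5.3 → best response Dusk.
Species 1 against Night: payoffs 5.1, 6, 0.9, 3.8 → best response Day.
Species 2 against Dawn: payoffs 3.5, 0.1, 1.5, 1.3 → best response Dawn.
Species 2 against Day: payoffs 0.9, 3.1, 1.7, 2.1 → best response Day.
Species 2 against Dusk: payoffs 3.1, 0.9, 2.1, 3.5 → best response Night.
Species 2 against Night: payoffs 4.2, 5.6, 4, 0.4 → best response Day.
No profile is a mutual best response for all players.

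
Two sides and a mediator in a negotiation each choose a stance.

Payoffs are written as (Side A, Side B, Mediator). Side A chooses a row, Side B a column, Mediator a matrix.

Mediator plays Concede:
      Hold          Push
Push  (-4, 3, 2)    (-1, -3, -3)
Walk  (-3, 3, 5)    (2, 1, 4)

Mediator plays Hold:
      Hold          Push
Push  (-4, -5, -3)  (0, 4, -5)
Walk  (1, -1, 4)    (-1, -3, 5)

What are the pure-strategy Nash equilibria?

Side A against (Hold, Concede): payoffs -4, -3 → best response Walk.
Side A against (Hold, Hold): payoffs -4, 1 → best response Walk.
Side A against (Push, Concede): payoffs -1, 2 → best response Walk.
Side A against (Push, Hold): payoffs 0, -1 → best response Push.
Side B against (Push, Concede): payoffs 3, -3 → best response Hold.
Side B against (Push, Hold): payoffs -5, 4 → best response Push.
Side B against (Walk, Concede): payoffs 3, 1 → best response Hold.
Side B against (Walk, Hold): payoffs -1, -3 → best response Hold.
Mediator against (Push, Hold): payoffs 2, -3 → best response Concede.
Mediator against (Push, Push): payoffs -3, -5 → best response Concede.
Mediator against (Walk, Hold): payoffs 5, 4 → best response Concede.
Mediator against (Walk, Push): payoffs 4, 5 → best response Hold.
Mutual best responses: (Walk, Hold, Concede).

Pure NE: (Walk, Hold, Concede)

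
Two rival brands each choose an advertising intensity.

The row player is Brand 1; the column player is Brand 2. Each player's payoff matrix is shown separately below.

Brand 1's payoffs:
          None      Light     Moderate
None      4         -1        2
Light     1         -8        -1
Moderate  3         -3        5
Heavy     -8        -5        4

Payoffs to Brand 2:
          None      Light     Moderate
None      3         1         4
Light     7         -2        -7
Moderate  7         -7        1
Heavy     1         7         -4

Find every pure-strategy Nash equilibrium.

This game has no pure Nash equilibrium.

For each strategy profile, look for a profitable unilateral deviation.
(None, None): Brand 2 can switch to Moderate (3 → 4). Not NE.
(None, Light): Brand 2 can switch to None (1 → 3). Not NE.
(None, Moderate): Brand 1 can switch to Moderate (2 → 5). Not NE.
(Light, None): Brand 1 can switch to None (1 → 4). Not NE.
(Light, Light): Brand 1 can switch to None (-8 → -1). Not NE.
(Light, Moderate): Brand 1 can switch to None (-1 → 2). Not NE.
(Moderate, None): Brand 1 can switch to None (3 → 4). Not NE.
(Moderate, Light): Brand 1 can switch to None (-3 → -1). Not NE.
(Moderate, Moderate): Brand 2 can switch to None (1 → 7). Not NE.
(Heavy, None): Brand 1 can switch to None (-8 → 4). Not NE.
(The remaining 2 profiles each have a profitable deviation by the same check.)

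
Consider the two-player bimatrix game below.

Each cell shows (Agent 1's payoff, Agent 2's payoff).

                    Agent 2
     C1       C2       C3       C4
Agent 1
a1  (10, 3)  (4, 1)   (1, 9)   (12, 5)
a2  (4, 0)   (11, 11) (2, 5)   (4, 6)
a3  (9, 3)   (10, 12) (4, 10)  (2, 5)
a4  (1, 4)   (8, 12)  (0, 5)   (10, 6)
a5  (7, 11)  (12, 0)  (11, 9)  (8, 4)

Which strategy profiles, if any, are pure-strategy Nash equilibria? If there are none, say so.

No pure-strategy Nash equilibrium.

Agent 1 against C1: payoffs 10, 4, 9, 1, 7 → best response a1.
Agent 1 against C2: payoffs 4, 11, 10, 8, 12 → best response a5.
Agent 1 against C3: payoffs 1, 2, 4, 0, 11 → best response a5.
Agent 1 against C4: payoffs 12, 4, 2, 10, 8 → best response a1.
Agent 2 against a1: payoffs 3, 1, 9, 5 → best response C3.
Agent 2 against a2: payoffs 0, 11, 5, 6 → best response C2.
Agent 2 against a3: payoffs 3, 12, 10, 5 → best response C2.
Agent 2 against a4: payoffs 4, 12, 5, 6 → best response C2.
Agent 2 against a5: payoffs 11, 0, 9, 4 → best response C1.
No profile is a mutual best response for all players.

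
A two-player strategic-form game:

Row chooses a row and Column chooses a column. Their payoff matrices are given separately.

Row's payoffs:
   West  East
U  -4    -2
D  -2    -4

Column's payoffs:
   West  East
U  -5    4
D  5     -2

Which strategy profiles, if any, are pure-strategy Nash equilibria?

Row against West: payoffs -4, -2 → best response D.
Row against East: payoffs -2, -4 → best response U.
Column against U: payoffs -5, 4 → best response East.
Column against D: payoffs 5, -2 → best response West.
Mutual best responses: (U, East); (D, West).

The pure Nash equilibria are (U, East); (D, West).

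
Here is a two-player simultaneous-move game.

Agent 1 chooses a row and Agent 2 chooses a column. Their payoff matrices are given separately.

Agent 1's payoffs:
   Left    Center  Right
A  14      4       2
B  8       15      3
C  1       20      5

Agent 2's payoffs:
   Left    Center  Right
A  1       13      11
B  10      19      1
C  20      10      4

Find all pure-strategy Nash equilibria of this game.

This game has no pure Nash equilibrium.

(A, Left): Agent 2 can switch to Center (1 → 13). Not NE.
(A, Center): Agent 1 can switch to B (4 → 15). Not NE.
(A, Right): Agent 1 can switch to B (2 → 3). Not NE.
(B, Left): Agent 1 can switch to A (8 → 14). Not NE.
(B, Center): Agent 1 can switch to C (15 → 20). Not NE.
(B, Right): Agent 1 can switch to C (3 → 5). Not NE.
(C, Left): Agent 1 can switch to A (1 → 14). Not NE.
(C, Center): Agent 2 can switch to Left (10 → 20). Not NE.
(The remaining 1 profile has a profitable deviation by the same check.)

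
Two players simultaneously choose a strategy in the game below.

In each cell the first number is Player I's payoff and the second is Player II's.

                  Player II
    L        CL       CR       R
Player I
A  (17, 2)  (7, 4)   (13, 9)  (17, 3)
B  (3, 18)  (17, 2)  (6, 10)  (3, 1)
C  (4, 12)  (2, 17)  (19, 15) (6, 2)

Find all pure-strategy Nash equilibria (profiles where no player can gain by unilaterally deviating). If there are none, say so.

Player I against L: payoffs 17, 3, 4 → best response A.
Player I against CL: payoffs 7, 17, 2 → best response B.
Player I against CR: payoffs 13, 6, 19 → best response C.
Player I against R: payoffs 17, 3, 6 → best response A.
Player II against A: payoffs 2, 4, 9, 3 → best response CR.
Player II against B: payoffs 18, 2, 10, 1 → best response L.
Player II against C: payoffs 12, 17, 15, 2 → best response CL.
No profile is a mutual best response for all players.

none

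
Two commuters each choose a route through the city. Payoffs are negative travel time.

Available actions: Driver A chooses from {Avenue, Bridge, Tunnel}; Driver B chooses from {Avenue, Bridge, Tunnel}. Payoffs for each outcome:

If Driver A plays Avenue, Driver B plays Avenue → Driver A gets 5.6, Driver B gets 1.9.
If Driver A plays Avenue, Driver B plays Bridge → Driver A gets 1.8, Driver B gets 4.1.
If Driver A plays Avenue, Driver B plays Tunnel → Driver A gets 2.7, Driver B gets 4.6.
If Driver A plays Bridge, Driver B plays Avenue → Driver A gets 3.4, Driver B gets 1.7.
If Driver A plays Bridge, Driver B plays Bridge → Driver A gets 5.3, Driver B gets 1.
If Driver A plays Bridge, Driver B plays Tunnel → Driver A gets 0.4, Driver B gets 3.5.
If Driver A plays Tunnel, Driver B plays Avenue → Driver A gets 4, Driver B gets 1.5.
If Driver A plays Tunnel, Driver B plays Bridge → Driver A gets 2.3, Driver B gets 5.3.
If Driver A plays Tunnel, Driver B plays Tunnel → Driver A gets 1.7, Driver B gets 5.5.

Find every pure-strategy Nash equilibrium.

Driver A against Avenue: payoffs 5.6, 3.4, 4 → best response Avenue.
Driver A against Bridge: payoffs 1.8, 5.3, 2.3 → best response Bridge.
Driver A against Tunnel: payoffs 2.7, 0.4, 1.7 → best response Avenue.
Driver B against Avenue: payoffs 1.9, 4.1, 4.6 → best response Tunnel.
Driver B against Bridge: payoffs 1.7, 1, 3.5 → best response Tunnel.
Driver B against Tunnel: payoffs 1.5, 5.3, 5.5 → best response Tunnel.
Mutual best responses: (Avenue, Tunnel).

(Avenue, Tunnel)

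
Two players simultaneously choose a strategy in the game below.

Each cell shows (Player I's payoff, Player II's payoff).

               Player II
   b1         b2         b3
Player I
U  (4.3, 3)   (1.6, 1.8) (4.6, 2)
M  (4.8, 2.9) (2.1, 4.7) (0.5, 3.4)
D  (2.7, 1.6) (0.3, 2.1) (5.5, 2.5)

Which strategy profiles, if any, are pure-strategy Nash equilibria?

Pure-strategy Nash equilibria: (M, b2) and (D, b3)

Mark each player's best response to every combination of opponents' strategies; a profile where every player is best-responding is a pure Nash equilibrium.
Player I against b1: payoffs 4.3, 4.8, 2.7 → best response M.
Player I against b2: payoffs 1.6, 2.1, 0.3 → best response M.
Player I against b3: payoffs 4.6, 0.5, 5.5 → best response D.
Player II against U: payoffs 3, 1.8, 2 → best response b1.
Player II against M: payoffs 2.9, 4.7, 3.4 → best response b2.
Player II against D: payoffs 1.6, 2.1, 2.5 → best response b3.
Mutual best responses: (M, b2); (D, b3).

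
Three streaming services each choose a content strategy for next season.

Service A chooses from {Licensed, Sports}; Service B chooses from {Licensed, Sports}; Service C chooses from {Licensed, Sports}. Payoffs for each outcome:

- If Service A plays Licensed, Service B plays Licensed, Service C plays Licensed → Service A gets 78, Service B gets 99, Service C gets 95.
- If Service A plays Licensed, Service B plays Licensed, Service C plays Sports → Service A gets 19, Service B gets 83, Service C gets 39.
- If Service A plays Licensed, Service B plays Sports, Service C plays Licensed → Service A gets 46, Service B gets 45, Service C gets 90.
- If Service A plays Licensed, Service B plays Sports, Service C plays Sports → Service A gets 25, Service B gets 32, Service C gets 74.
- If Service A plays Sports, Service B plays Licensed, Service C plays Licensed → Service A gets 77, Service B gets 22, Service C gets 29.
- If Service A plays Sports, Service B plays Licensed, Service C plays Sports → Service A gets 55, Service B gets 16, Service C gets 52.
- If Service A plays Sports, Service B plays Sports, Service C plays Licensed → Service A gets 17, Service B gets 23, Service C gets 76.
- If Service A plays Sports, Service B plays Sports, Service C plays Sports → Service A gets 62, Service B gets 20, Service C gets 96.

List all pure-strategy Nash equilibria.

The pure Nash equilibria are (Licensed, Licensed, Licensed); (Sports, Sports, Sports).

For each player, find the best response to each opponent profile; mutual best responses are the pure NE.
Service A against (Licensed, Licensed): payoffs 78, 77 → best response Licensed.
Service A against (Licensed, Sports): payoffs 19, 55 → best response Sports.
Service A against (Sports, Licensed): payoffs 46, 17 → best response Licensed.
Service A against (Sports, Sports): payoffs 25, 62 → best response Sports.
Service B against (Licensed, Licensed): payoffs 99, 45 → best response Licensed.
Service B against (Licensed, Sports): payoffs 83, 32 → best response Licensed.
Service B against (Sports, Licensed): payoffs 22, 23 → best response Sports.
Service B against (Sports, Sports): payoffs 16, 20 → best response Sports.
Service C against (Licensed, Licensed): payoffs 95, 39 → best response Licensed.
Service C against (Licensed, Sports): payoffs 90, 74 → best response Licensed.
Service C against (Sports, Licensed): payoffs 29, 52 → best response Sports.
Service C against (Sports, Sports): payoffs 76, 96 → best response Sports.
Mutual best responses: (Licensed, Licensed, Licensed); (Sports, Sports, Sports).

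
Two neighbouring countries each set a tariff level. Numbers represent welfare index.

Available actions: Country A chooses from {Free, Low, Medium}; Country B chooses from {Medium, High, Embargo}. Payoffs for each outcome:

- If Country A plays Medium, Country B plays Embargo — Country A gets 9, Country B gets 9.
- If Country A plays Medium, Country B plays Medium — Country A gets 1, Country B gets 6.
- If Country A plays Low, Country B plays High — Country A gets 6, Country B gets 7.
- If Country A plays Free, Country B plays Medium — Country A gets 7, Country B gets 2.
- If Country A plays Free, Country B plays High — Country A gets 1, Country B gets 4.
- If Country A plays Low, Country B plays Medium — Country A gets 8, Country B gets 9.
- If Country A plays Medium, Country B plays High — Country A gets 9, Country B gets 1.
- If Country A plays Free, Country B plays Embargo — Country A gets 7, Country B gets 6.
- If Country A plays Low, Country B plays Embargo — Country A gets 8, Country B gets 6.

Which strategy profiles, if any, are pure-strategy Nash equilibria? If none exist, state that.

The pure Nash equilibria are (Low, Medium) and (Medium, Embargo).

Mark each player's best response to every combination of opponents' strategies; a profile where every player is best-responding is a pure Nash equilibrium.
Country A against Medium: payoffs 7, 8, 1 → best response Low.
Country A against High: payoffs 1, 6, 9 → best response Medium.
Country A against Embargo: payoffs 7, 8, 9 → best response Medium.
Country B against Free: payoffs 2, 4, 6 → best response Embargo.
Country B against Low: payoffs 9, 7, 6 → best response Medium.
Country B against Medium: payoffs 6, 1, 9 → best response Embargo.
Mutual best responses: (Low, Medium); (Medium, Embargo).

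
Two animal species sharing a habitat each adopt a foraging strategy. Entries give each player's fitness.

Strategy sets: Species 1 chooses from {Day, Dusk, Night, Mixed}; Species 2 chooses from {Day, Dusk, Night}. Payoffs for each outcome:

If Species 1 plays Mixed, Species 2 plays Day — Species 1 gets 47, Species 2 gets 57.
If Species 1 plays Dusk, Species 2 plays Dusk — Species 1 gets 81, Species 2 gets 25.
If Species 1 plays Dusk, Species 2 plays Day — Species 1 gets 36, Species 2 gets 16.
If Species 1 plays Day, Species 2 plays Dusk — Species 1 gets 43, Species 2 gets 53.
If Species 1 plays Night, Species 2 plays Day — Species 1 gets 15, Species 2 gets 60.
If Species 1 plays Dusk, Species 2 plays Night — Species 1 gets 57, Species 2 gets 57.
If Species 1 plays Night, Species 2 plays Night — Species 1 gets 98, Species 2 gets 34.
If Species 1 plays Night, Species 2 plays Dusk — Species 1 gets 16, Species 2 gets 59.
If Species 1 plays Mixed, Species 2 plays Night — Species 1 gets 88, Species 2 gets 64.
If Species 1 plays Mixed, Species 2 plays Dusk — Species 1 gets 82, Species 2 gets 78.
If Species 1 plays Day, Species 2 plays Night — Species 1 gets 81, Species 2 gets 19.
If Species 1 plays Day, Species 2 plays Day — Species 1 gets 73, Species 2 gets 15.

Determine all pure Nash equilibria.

(Mixed, Dusk)

Mark each player's best response to every combination of opponents' strategies; a profile where every player is best-responding is a pure Nash equilibrium.
Species 1 against Day: payoffs 73, 36, 15, 47 → best response Day.
Species 1 against Dusk: payoffs 43, 81, 16, 82 → best response Mixed.
Species 1 against Night: payoffs 81, 57, 98, 88 → best response Night.
Species 2 against Day: payoffs 15, 53, 19 → best response Dusk.
Species 2 against Dusk: payoffs 16, 25, 57 → best response Night.
Species 2 against Night: payoffs 60, 59, 34 → best response Day.
Species 2 against Mixed: payoffs 57, 78, 64 → best response Dusk.
Mutual best responses: (Mixed, Dusk).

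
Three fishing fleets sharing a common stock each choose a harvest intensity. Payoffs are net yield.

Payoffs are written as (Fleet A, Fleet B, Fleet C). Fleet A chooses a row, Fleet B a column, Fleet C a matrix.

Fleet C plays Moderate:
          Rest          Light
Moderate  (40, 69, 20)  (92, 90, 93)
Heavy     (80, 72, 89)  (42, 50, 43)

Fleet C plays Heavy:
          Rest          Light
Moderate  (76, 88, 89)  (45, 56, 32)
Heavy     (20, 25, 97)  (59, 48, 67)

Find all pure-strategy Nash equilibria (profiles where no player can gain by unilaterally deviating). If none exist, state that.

Fleet A against (Rest, Moderate): payoffs 40, 80 → best response Heavy.
Fleet A against (Rest, Heavy): payoffs 76, 20 → best response Moderate.
Fleet A against (Light, Moderate): payoffs 92, 42 → best response Moderate.
Fleet A against (Light, Heavy): payoffs 45, 59 → best response Heavy.
Fleet B against (Moderate, Moderate): payoffs 69, 90 → best response Light.
Fleet B against (Moderate, Heavy): payoffs 88, 56 → best response Rest.
Fleet B against (Heavy, Moderate): payoffs 72, 50 → best response Rest.
Fleet B against (Heavy, Heavy): payoffs 25, 48 → best response Light.
Fleet C against (Moderate, Rest): payoffs 20, 89 → best response Heavy.
Fleet C against (Moderate, Light): payoffs 93, 32 → best response Moderate.
Fleet C against (Heavy, Rest): payoffs 89, 97 → best response Heavy.
Fleet C against (Heavy, Light): payoffs 43, 67 → best response Heavy.
Mutual best responses: (Moderate, Rest, Heavy); (Moderate, Light, Moderate); (Heavy, Light, Heavy).

The pure Nash equilibria are (Moderate, Rest, Heavy); (Moderate, Light, Moderate); (Heavy, Light, Heavy).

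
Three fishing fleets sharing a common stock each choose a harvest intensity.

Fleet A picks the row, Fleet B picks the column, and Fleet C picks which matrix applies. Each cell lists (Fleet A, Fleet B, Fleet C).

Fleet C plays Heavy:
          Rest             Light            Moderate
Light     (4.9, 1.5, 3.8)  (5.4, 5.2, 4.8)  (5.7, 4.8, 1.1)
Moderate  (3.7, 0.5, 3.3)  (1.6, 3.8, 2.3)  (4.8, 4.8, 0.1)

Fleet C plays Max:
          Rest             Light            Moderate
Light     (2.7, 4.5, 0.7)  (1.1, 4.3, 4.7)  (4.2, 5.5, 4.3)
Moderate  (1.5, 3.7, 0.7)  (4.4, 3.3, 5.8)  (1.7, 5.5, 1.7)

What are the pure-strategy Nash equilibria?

Fleet A against (Rest, Heavy): payoffs 4.9, 3.7 → best response Light.
Fleet A against (Rest, Max): payoffs 2.7, 1.5 → best response Light.
Fleet A against (Light, Heavy): payoffs 5.4, 1.6 → best response Light.
Fleet A against (Light, Max): payoffs 1.1, 4.4 → best response Moderate.
Fleet A against (Moderate, Heavy): payoffs 5.7, 4.8 → best response Light.
Fleet A against (Moderate, Max): payoffs 4.2, 1.7 → best response Light.
Fleet B against (Light, Heavy): payoffs 1.5, 5.2, 4.8 → best response Light.
Fleet B against (Light, Max): payoffs 4.5, 4.3, 5.5 → best response Moderate.
Fleet B against (Moderate, Heavy): payoffs 0.5, 3.8, 4.8 → best response Moderate.
Fleet B against (Moderate, Max): payoffs 3.7, 3.3, 5.5 → best response Moderate.
Fleet C against (Light, Rest): payoffs 3.8, 0.7 → best response Heavy.
Fleet C against (Light, Light): payoffs 4.8, 4.7 → best response Heavy.
Fleet C against (Light, Moderate): payoffs 1.1, 4.3 → best response Max.
Fleet C against (Moderate, Rest): payoffs 3.3, 0.7 → best response Heavy.
Fleet C against (Moderate, Light): payoffs 2.3, 5.8 → best response Max.
Fleet C against (Moderate, Moderate): payoffs 0.1, 1.7 → best response Max.
Mutual best responses: (Light, Light, Heavy); (Light, Moderate, Max).

The pure Nash equilibria are (Light, Light, Heavy) and (Light, Moderate, Max).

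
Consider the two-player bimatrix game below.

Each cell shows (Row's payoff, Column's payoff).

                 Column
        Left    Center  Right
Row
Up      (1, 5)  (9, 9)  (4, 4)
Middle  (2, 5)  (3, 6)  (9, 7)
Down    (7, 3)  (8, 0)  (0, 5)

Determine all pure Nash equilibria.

(Up, Left): Row can switch to Middle (1 → 2). Not NE.
(Up, Center): Row gets 9, best alternative 8; Column gets 9, best alternative 5. No profitable deviation — NE.
(Up, Right): Row can switch to Middle (4 → 9). Not NE.
(Middle, Left): Row can switch to Down (2 → 7). Not NE.
(Middle, Center): Row can switch to Up (3 → 9). Not NE.
(Middle, Right): Row gets 9, best alternative 4; Column gets 7, best alternative 6. No profitable deviation — NE.
(Down, Left): Column can switch to Right (3 → 5). Not NE.
(Down, Center): Row can switch to Up (8 → 9). Not NE.
(Down, Right): Row can switch to Up (0 → 4). Not NE.

(Up, Center) and (Middle, Right)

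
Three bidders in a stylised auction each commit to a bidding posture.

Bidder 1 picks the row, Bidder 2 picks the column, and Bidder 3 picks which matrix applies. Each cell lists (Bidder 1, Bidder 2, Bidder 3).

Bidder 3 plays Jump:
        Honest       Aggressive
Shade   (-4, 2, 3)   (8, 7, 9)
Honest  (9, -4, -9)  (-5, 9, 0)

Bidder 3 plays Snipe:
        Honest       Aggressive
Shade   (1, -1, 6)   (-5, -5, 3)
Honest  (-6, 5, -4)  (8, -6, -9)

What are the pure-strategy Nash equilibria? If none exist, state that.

Check each profile: it is a Nash equilibrium iff no player can strictly gain by switching unilaterally.
(Shade, Honest, Jump): Bidder 1 can switch to Honest (-4 → 9). Not NE.
(Shade, Honest, Snipe): Bidder 1 gets 1, best alternative -6; Bidder 2 gets -1, best alternative -5; Bidder 3 gets 6, best alternative 3. No profitable deviation — NE.
(Shade, Aggressive, Jump): Bidder 1 gets 8, best alternative -5; Bidder 2 gets 7, best alternative 2; Bidder 3 gets 9, best alternative 3. No profitable deviation — NE.
(Shade, Aggressive, Snipe): Bidder 1 can switch to Honest (-5 → 8). Not NE.
(Honest, Honest, Jump): Bidder 2 can switch to Aggressive (-4 → 9). Not NE.
(Honest, Honest, Snipe): Bidder 1 can switch to Shade (-6 → 1). Not NE.
(Honest, Aggressive, Jump): Bidder 1 can switch to Shade (-5 → 8). Not NE.
(Honest, Aggressive, Snipe): Bidder 2 can switch to Honest (-6 → 5). Not NE.

(Shade, Honest, Snipe) and (Shade, Aggressive, Jump)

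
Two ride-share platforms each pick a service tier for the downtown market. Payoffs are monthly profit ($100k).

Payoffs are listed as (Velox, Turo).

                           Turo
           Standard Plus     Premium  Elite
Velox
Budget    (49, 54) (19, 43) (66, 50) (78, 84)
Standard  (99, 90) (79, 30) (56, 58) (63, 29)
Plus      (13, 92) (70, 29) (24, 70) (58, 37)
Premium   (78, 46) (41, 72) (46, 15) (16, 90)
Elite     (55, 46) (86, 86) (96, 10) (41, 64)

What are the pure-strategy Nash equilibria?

Pure-strategy Nash equilibria: (Budget, Elite), (Standard, Standard), (Elite, Plus)

(Budget, Standard): Velox can switch to Standard (49 → 99). Not NE.
(Budget, Plus): Velox can switch to Standard (19 → 79). Not NE.
(Budget, Premium): Velox can switch to Elite (66 → 96). Not NE.
(Budget, Elite): Velox gets 78, best alternative 63; Turo gets 84, best alternative 54. No profitable deviation — NE.
(Standard, Standard): Velox gets 99, best alternative 78; Turo gets 90, best alternative 58. No profitable deviation — NE.
(Standard, Plus): Velox can switch to Elite (79 → 86). Not NE.
(Standard, Premium): Velox can switch to Budget (56 → 66). Not NE.
(Standard, Elite): Velox can switch to Budget (63 → 78). Not NE.
(Plus, Standard): Velox can switch to Budget (13 → 49). Not NE.
(Plus, Plus): Velox can switch to Standard (70 → 79). Not NE.
(Plus, Premium): Velox can switch to Budget (24 → 66). Not NE.
(Plus, Elite): Velox can switch to Budget (58 → 78). Not NE.
(Elite, Plus): Velox gets 86, best alternative 79; Turo gets 86, best alternative 64. No profitable deviation — NE.
(The remaining 7 profiles each have a profitable deviation by the same check.)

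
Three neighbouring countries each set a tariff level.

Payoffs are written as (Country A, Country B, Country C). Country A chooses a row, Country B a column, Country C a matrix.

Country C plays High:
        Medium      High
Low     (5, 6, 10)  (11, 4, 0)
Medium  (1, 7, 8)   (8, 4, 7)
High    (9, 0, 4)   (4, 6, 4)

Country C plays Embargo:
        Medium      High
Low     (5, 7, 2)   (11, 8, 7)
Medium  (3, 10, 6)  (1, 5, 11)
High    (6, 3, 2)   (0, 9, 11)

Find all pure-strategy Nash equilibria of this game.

(Low, Medium, High): Country A can switch to High (5 → 9). Not NE.
(Low, Medium, Embargo): Country A can switch to High (5 → 6). Not NE.
(Low, High, High): Country B can switch to Medium (4 → 6). Not NE.
(Low, High, Embargo): Country A gets 11, best alternative 1; Country B gets 8, best alternative 7; Country C gets 7, best alternative 0. No profitable deviation — NE.
(Medium, Medium, High): Country A can switch to Low (1 → 5). Not NE.
(Medium, Medium, Embargo): Country A can switch to Low (3 → 5). Not NE.
(Medium, High, High): Country A can switch to Low (8 → 11). Not NE.
(Medium, High, Embargo): Country A can switch to Low (1 → 11). Not NE.
(High, Medium, High): Country B can switch to High (0 → 6). Not NE.
(High, Medium, Embargo): Country B can switch to High (3 → 9). Not NE.
(High, High, High): Country A can switch to Low (4 → 11). Not NE.
(High, High, Embargo): Country A can switch to Low (0 → 11). Not NE.

The unique pure-strategy Nash equilibrium is (Low, High, Embargo).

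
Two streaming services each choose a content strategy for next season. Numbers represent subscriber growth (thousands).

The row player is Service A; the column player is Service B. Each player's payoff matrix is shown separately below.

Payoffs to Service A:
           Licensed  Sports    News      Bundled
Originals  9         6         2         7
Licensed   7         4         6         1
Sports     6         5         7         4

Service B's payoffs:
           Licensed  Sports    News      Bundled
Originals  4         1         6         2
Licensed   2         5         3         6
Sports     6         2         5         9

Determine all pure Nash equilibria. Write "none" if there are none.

There is no pure-strategy Nash equilibrium.

Service A against Licensed: payoffs 9, 7, 6 → best response Originals.
Service A against Sports: payoffs 6, 4, 5 → best response Originals.
Service A against News: payoffs 2, 6, 7 → best response Sports.
Service A against Bundled: payoffs 7, 1, 4 → best response Originals.
Service B against Originals: payoffs 4, 1, 6, 2 → best response News.
Service B against Licensed: payoffs 2, 5, 3, 6 → best response Bundled.
Service B against Sports: payoffs 6, 2, 5, 9 → best response Bundled.
No profile is a mutual best response for all players.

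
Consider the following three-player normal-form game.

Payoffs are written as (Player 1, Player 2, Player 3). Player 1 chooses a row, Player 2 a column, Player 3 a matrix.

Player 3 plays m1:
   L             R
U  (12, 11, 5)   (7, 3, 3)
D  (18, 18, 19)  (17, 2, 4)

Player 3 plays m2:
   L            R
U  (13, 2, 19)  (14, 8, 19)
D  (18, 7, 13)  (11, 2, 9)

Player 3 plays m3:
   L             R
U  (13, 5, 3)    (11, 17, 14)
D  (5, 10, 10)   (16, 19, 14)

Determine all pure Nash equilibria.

(U, L, m1): Player 1 can switch to D (12 → 18). Not NE.
(U, L, m2): Player 1 can switch to D (13 → 18). Not NE.
(U, L, m3): Player 2 can switch to R (5 → 17). Not NE.
(U, R, m1): Player 1 can switch to D (7 → 17). Not NE.
(U, R, m2): Player 1 gets 14, best alternative 11; Player 2 gets 8, best alternative 2; Player 3 gets 19, best alternative 14. No profitable deviation — NE.
(U, R, m3): Player 1 can switch to D (11 → 16). Not NE.
(D, L, m1): Player 1 gets 18, best alternative 12; Player 2 gets 18, best alternative 2; Player 3 gets 19, best alternative 13. No profitable deviation — NE.
(D, L, m2): Player 3 can switch to m1 (13 → 19). Not NE.
(D, L, m3): Player 1 can switch to U (5 → 13). Not NE.
(D, R, m1): Player 2 can switch to L (2 → 18). Not NE.
(D, R, m2): Player 1 can switch to U (11 → 14). Not NE.
(D, R, m3): Player 1 gets 16, best alternative 11; Player 2 gets 19, best alternative 10; Player 3 gets 14, best alternative 9. No profitable deviation — NE.

(U, R, m2) and (D, L, m1) and (D, R, m3)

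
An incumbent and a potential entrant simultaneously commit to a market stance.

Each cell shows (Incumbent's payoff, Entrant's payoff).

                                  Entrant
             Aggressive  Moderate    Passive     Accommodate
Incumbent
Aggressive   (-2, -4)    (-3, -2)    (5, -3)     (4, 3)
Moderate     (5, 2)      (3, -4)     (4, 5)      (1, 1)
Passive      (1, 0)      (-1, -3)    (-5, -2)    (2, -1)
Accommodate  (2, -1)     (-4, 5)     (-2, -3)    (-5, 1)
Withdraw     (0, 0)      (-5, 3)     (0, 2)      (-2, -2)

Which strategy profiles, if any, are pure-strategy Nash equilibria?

Check each profile: it is a Nash equilibrium iff no player can strictly gain by switching unilaterally.
(Aggressive, Aggressive): Incumbent can switch to Moderate (-2 → 5). Not NE.
(Aggressive, Moderate): Incumbent can switch to Moderate (-3 → 3). Not NE.
(Aggressive, Passive): Entrant can switch to Moderate (-3 → -2). Not NE.
(Aggressive, Accommodate): Incumbent gets 4, best alternative 2; Entrant gets 3, best alternative -2. No profitable deviation — NE.
(Moderate, Aggressive): Entrant can switch to Passive (2 → 5). Not NE.
(Moderate, Moderate): Entrant can switch to Aggressive (-4 → 2). Not NE.
(Moderate, Passive): Incumbent can switch to Aggressive (4 → 5). Not NE.
(Moderate, Accommodate): Incumbent can switch to Aggressive (1 → 4). Not NE.
(Passive, Aggressive): Incumbent can switch to Moderate (1 → 5). Not NE.
(Passive, Moderate): Incumbent can switch to Moderate (-1 → 3). Not NE.
(Passive, Passive): Incumbent can switch to Aggressive (-5 → 5). Not NE.
(The remaining 9 profiles each have a profitable deviation by the same check.)

The unique pure-strategy Nash equilibrium is (Aggressive, Accommodate).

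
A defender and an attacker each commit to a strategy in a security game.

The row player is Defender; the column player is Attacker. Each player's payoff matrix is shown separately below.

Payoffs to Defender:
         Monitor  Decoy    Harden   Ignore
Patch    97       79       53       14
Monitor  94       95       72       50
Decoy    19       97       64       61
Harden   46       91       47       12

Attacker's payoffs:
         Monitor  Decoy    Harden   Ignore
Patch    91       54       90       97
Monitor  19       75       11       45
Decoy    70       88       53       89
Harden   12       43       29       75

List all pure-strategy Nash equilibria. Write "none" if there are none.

The unique pure-strategy Nash equilibrium is (Decoy, Ignore).

Defender against Monitor: payoffs 97, 94, 19, 46 → best response Patch.
Defender against Decoy: payoffs 79, 95, 97, 91 → best response Decoy.
Defender against Harden: payoffs 53, 72, 64, 47 → best response Monitor.
Defender against Ignore: payoffs 14, 50, 61, 12 → best response Decoy.
Attacker against Patch: payoffs 91, 54, 90, 97 → best response Ignore.
Attacker against Monitor: payoffs 19, 75, 11, 45 → best response Decoy.
Attacker against Decoy: payoffs 70, 88, 53, 89 → best response Ignore.
Attacker against Harden: payoffs 12, 43, 29, 75 → best response Ignore.
Mutual best responses: (Decoy, Ignore).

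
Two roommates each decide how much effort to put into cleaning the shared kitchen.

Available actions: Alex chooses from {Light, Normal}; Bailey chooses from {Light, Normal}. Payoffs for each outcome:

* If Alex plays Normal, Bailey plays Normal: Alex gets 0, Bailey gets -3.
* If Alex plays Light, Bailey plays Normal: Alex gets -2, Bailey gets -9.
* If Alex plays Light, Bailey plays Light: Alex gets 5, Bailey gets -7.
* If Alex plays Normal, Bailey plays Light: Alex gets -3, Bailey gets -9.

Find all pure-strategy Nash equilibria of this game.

(Light, Light): Alex gets 5, best alternative -3; Bailey gets -7, best alternative -9. No profitable deviation — NE.
(Light, Normal): Alex can switch to Normal (-2 → 0). Not NE.
(Normal, Light): Alex can switch to Light (-3 → 5). Not NE.
(Normal, Normal): Alex gets 0, best alternative -2; Bailey gets -3, best alternative -9. No profitable deviation — NE.

The pure Nash equilibria are (Light, Light), (Normal, Normal).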